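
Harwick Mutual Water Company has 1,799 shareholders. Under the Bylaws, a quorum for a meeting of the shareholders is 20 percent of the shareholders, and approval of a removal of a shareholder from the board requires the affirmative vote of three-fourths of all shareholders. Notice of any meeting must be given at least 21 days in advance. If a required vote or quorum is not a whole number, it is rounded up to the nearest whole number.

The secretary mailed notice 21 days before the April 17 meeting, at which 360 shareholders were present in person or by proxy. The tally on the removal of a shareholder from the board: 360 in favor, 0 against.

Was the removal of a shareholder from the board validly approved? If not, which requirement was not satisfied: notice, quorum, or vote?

Invalid — vote requirement not satisfied.

Notice: 21 days given; 21 required. Satisfied.
Quorum: 20% of 1,799 = 359.80, rounded up to 360; 360 present. Satisfied.
Vote: requires three-fourths of all shareholders (1,799); 3/4 of 1799 = 1349.25, rounded up to 1350, so 1,350 needed; 360 in favor. Not satisfied.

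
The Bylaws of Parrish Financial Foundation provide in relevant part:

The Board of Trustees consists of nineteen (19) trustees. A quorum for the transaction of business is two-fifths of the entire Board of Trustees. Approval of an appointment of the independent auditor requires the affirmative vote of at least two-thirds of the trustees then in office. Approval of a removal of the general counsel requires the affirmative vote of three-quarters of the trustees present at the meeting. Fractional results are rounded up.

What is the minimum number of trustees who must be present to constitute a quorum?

2/5 of 19 = 7.60, rounded up to 8.

8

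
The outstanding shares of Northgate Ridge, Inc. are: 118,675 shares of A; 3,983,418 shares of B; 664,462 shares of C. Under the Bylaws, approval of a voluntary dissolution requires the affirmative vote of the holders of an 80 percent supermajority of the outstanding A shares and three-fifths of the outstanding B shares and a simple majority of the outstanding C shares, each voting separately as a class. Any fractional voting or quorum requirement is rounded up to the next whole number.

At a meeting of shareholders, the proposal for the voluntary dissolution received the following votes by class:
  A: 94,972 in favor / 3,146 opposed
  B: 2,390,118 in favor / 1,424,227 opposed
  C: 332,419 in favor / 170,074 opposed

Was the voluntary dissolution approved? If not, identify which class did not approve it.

Approved — every class gave the required vote.

A: 4/5 of 118675 = 94940; 94,940 required, 94,972 in favor — approved.
B: 3/5 of 3983418 = 2390050.80, rounded up to 2390051; 2,390,051 required, 2,390,118 in favor — approved.
C: a majority of 664462 is 332232; 332,232 required, 332,419 in favor — approved.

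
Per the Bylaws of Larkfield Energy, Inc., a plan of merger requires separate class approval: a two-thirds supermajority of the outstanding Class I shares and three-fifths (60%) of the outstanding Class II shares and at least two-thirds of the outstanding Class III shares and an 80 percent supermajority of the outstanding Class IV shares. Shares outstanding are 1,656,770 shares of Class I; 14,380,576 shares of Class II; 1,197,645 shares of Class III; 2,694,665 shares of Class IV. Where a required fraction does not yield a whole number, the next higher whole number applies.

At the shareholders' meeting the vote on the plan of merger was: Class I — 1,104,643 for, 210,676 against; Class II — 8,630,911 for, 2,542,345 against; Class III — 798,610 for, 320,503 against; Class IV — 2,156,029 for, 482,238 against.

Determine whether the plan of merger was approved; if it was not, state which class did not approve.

Class I: 2/3 of 1656770 = 1104513.33, rounded up to 1104514; 1,104,514 required, 1,104,643 in favor — approved.
Class II: 3/5 of 14380576 = 8628345.60, rounded up to 8628346; 8,628,346 required, 8,630,911 in favor — approved.
Class III: 2/3 of 1197645 = 798430; 798,430 required, 798,610 in favor — approved.
Class IV: 4/5 of 2694665 = 2155732; 2,155,732 required, 2,156,029 in favor — approved.

Approved — every class gave the required vote.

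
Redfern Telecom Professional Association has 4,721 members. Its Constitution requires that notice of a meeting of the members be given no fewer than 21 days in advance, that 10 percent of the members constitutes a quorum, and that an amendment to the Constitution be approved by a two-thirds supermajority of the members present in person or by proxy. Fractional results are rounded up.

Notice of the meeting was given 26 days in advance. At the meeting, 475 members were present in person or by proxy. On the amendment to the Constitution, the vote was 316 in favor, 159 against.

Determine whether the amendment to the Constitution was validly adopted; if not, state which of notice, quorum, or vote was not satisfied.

Notice: 26 days given; 21 required. Satisfied.
Quorum: 10% of 4,721 = 472.10, rounded up to 473; 475 present. Satisfied.
Vote: requires two-thirds of those present (475); 2/3 of 475 = 316.67, rounded up to 317, so 317 needed; 316 in favor. Not satisfied.

Invalid — vote requirement not satisfied.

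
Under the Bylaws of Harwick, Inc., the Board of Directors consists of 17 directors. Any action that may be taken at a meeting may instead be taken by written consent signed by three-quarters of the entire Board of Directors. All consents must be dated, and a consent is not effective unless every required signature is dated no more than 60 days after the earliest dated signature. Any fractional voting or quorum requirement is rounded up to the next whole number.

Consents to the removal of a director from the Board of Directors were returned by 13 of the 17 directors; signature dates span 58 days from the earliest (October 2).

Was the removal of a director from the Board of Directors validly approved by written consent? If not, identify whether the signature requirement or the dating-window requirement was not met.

Effective — both the signature and dating-window requirements are satisfied.

Signatures required: three-quarters of 17 — 3/4 of 17 = 12.75, rounded up to 13, so 13 needed; 13 signed. Sufficient.
Dating window: the latest signature is 58 days after the earliest; the limit is 60 days. Within the window.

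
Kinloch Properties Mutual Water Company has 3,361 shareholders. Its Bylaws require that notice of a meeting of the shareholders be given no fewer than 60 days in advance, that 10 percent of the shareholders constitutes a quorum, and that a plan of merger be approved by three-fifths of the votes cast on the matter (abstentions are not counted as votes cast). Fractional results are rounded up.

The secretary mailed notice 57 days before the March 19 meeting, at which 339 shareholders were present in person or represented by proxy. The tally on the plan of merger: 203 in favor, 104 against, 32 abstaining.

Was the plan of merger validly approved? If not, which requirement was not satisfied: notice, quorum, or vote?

Invalid — notice requirement not satisfied.

Notice: 57 days given; 60 required. Not satisfied.
Quorum: 10% of 3,361 = 336.10, rounded up to 337; 339 present. Satisfied.
Vote: requires three-fifths of the votes cast (339 − 32 abstaining = 307); 3/5 of 307 = 184.20, rounded up to 185, so 185 needed; 203 in favor. Satisfied.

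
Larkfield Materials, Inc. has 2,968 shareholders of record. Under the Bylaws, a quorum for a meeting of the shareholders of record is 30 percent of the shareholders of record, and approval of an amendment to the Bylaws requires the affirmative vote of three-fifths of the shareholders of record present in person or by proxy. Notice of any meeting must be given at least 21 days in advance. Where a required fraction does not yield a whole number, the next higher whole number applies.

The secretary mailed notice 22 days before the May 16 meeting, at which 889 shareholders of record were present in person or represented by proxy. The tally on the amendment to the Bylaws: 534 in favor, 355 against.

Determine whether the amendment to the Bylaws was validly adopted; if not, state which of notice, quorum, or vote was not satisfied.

Invalid — quorum requirement not satisfied.

Notice: 22 days given; 21 required. Satisfied.
Quorum: 30% of 2,968 = 890.40, rounded up to 891; 889 present. Not satisfied.
Vote: requires three-fifths of those present (889); 3/5 of 889 = 533.40, rounded up to 534, so 534 needed; 534 in favor. Satisfied.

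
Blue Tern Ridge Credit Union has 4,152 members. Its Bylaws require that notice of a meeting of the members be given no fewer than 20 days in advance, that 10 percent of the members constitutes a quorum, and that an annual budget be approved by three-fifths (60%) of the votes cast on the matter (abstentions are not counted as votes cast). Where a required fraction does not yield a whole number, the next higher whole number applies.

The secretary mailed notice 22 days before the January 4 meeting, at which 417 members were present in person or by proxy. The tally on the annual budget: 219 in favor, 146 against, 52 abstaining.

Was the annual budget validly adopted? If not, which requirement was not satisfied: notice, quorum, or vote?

Valid — all requirements satisfied.

Notice: 22 days given; 20 required. Satisfied.
Quorum: 10% of 4,152 = 415.20, rounded up to 416; 417 present. Satisfied.
Vote: requires three-fifths of the votes cast (417 − 52 abstaining = 365); 3/5 of 365 = 219, so 219 needed; 219 in favor. Satisfied.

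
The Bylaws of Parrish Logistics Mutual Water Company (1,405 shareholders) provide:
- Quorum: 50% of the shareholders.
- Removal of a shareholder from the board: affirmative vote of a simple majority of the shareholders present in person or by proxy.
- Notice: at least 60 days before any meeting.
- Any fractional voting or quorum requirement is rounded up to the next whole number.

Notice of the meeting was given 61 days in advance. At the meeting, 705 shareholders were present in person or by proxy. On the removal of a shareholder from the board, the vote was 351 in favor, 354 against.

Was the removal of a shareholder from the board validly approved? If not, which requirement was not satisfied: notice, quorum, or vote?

Invalid — vote requirement not satisfied.

Notice: 61 days given; 60 required. Satisfied.
Quorum: 50% of 1,405 = 702.50, rounded up to 703; 705 present. Satisfied.
Vote: requires a majority of those present (705); a majority of 705 is 353, so 353 needed; 351 in favor. Not satisfied.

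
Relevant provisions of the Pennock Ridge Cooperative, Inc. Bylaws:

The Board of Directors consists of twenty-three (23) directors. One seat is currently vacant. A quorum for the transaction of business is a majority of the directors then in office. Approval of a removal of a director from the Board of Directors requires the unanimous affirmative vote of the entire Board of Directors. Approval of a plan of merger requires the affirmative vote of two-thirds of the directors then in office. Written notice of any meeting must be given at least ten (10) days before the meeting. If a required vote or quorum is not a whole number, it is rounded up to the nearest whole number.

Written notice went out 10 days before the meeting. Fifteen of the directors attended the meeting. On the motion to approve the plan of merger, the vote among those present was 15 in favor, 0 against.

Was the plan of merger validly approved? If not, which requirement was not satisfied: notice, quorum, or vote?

Valid — all requirements satisfied.

Notice: 10 days given; 10 required (10 ≥ 10). Satisfied.
Quorum: 15 present; quorum is 12. Satisfied.
Vote: the plan of merger requires two-thirds of the directors then in office (22). 2/3 of 22 = 14.67, rounded up to 15, so 15 affirmative votes are needed; 15 voted in favor. Satisfied.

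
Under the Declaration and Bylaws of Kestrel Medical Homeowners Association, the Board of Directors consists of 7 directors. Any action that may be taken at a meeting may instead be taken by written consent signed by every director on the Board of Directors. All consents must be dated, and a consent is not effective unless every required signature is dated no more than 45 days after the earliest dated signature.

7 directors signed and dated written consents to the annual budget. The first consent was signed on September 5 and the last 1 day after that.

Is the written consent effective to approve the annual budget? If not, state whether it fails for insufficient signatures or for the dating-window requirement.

Signatures required: all of 7 — unanimous means all 7, so 7 needed; 7 signed. Sufficient.
Dating window: the latest signature is 1 day after the earliest; the limit is 45 days. Within the window.

Effective — both the signature and dating-window requirements are satisfied.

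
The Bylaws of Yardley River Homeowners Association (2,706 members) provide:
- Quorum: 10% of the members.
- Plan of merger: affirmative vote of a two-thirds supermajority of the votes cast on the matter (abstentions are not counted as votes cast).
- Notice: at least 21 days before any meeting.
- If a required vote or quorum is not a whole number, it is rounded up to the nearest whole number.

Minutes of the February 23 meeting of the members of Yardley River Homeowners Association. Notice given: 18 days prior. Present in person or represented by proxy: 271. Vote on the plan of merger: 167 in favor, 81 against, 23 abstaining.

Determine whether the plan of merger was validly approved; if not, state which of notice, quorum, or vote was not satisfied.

Notice: 18 days given; 21 required. Not satisfied.
Quorum: 10% of 2,706 = 270.60, rounded up to 271; 271 present. Satisfied.
Vote: requires two-thirds of the votes cast (271 − 23 abstaining = 248); 2/3 of 248 = 165.33, rounded up to 166, so 166 needed; 167 in favor. Satisfied.

Invalid — notice requirement not satisfied.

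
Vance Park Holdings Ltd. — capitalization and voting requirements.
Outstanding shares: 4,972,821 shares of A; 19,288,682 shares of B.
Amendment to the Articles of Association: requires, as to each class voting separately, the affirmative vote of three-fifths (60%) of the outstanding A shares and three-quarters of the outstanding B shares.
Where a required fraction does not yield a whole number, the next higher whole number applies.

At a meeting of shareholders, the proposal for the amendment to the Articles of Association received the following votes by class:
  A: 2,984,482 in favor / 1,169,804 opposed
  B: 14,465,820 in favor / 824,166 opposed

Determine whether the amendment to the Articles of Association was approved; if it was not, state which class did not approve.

A: 3/5 of 4972821 = 2983692.60, rounded up to 2983693; 2,983,693 required, 2,984,482 in favor — approved.
B: 3/4 of 19288682 = 14466511.50, rounded up to 14466512; 14,466,512 required, 14,465,820 in favor — not approved.

Not approved — the B shares did not give the required vote.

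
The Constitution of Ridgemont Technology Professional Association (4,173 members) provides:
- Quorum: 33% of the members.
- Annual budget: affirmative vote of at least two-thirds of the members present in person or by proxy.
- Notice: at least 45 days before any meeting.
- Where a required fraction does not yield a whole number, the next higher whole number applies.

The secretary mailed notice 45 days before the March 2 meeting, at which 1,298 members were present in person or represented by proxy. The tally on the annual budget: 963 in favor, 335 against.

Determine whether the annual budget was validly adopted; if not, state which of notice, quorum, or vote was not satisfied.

Notice: 45 days given; 45 required. Satisfied.
Quorum: 33% of 4,173 = 1,377.09, rounded up to 1,378; 1,298 present. Not satisfied.
Vote: requires two-thirds of those present (1,298); 2/3 of 1298 = 865.33, rounded up to 866, so 866 needed; 963 in favor. Satisfied.

Invalid — quorum requirement not satisfied.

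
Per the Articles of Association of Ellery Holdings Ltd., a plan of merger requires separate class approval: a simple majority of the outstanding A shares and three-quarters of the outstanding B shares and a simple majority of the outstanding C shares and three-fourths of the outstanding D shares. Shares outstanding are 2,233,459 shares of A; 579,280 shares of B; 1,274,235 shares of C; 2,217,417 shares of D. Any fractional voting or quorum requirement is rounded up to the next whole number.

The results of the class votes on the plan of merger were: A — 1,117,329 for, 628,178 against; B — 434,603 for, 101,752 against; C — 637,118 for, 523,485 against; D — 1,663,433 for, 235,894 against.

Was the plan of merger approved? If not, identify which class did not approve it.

A: a majority of 2233459 is 1116730; 1,116,730 required, 1,117,329 in favor — approved.
B: 3/4 of 579280 = 434460; 434,460 required, 434,603 in favor — approved.
C: a majority of 1274235 is 637118; 637,118 required, 637,118 in favor — approved.
D: 3/4 of 2217417 = 1663062.75, rounded up to 1663063; 1,663,063 required, 1,663,433 in favor — approved.

Approved — every class gave the required vote.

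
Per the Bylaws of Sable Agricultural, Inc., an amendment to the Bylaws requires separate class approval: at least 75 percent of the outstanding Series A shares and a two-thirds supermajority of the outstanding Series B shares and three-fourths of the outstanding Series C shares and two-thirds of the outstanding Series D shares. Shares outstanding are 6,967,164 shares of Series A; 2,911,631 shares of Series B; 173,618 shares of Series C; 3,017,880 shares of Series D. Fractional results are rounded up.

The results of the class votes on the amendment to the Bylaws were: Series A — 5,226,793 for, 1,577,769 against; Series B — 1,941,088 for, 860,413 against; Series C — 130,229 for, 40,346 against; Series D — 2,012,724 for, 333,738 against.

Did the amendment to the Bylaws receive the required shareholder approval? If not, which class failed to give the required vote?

Series A: 3/4 of 6967164 = 5225373; 5,225,373 required, 5,226,793 in favor — approved.
Series B: 2/3 of 2911631 = 1941087.33, rounded up to 1941088; 1,941,088 required, 1,941,088 in favor — approved.
Series C: 3/4 of 173618 = 130213.50, rounded up to 130214; 130,214 required, 130,229 in favor — approved.
Series D: 2/3 of 3017880 = 2011920; 2,011,920 required, 2,012,724 in favor — approved.

Approved — every class gave the required vote.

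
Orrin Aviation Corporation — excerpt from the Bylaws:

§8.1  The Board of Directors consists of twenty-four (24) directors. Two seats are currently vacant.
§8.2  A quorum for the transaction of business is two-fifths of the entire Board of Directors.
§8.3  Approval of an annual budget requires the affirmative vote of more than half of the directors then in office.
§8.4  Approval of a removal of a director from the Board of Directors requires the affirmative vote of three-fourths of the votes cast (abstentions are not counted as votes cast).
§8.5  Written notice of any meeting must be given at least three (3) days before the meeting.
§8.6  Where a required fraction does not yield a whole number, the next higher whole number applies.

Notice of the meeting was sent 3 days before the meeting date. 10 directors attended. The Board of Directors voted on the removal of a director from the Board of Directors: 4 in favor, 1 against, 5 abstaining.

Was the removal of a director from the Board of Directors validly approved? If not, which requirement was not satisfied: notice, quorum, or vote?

Valid — all requirements satisfied.

Notice: 3 days given; 3 required (3 ≥ 3). Satisfied.
Quorum: 10 present; quorum is 10. Satisfied.
Vote: the removal of a director from the Board of Directors requires three-fourths of the votes cast (10 present − 5 abstaining = 5). 3/4 of 5 = 3.75, rounded up to 4, so 4 affirmative votes are needed; 4 voted in favor. Satisfied.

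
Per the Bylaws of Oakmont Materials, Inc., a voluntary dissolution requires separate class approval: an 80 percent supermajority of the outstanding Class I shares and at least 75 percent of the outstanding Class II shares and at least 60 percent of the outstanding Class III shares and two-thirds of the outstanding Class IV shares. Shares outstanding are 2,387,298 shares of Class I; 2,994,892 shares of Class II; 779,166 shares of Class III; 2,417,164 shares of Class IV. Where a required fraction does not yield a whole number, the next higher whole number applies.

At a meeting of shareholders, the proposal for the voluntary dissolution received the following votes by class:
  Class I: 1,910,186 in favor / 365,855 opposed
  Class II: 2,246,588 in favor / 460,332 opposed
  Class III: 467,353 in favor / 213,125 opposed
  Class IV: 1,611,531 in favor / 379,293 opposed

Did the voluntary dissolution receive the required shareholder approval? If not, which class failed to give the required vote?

Not approved — the Class III shares did not give the required vote.

Class I: 4/5 of 2387298 = 1909838.40, rounded up to 1909839; 1,909,839 required, 1,910,186 in favor — approved.
Class II: 3/4 of 2994892 = 2246169; 2,246,169 required, 2,246,588 in favor — approved.
Class III: 3/5 of 779166 = 467499.60, rounded up to 467500; 467,500 required, 467,353 in favor — not approved.
Class IV: 2/3 of 2417164 = 1611442.67, rounded up to 1611443; 1,611,443 required, 1,611,531 in favor — approved.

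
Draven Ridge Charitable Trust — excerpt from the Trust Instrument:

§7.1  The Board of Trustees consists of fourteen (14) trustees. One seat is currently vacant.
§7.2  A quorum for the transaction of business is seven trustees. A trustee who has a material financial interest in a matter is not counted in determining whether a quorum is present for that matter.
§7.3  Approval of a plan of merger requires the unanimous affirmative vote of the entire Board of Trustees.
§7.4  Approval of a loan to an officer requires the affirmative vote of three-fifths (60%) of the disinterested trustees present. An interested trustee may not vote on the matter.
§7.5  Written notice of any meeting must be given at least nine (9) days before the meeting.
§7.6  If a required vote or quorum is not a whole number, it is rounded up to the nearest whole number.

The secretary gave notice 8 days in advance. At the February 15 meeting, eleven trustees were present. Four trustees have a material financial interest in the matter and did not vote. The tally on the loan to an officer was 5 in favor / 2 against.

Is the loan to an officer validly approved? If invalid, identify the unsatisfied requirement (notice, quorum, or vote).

Notice: 8 days given; 9 required (8 < 9). Not satisfied.
Quorum: 11 present, but the 4 interested trustees do not count, leaving 7. Quorum is 7. Satisfied.
Vote: the loan to an officer requires three-fifths of the disinterested trustees present (11 − 4 = 7). 3/5 of 7 = 4.20, rounded up to 5, so 5 affirmative votes are needed; 5 voted in favor. Satisfied.

Invalid — notice requirement not satisfied.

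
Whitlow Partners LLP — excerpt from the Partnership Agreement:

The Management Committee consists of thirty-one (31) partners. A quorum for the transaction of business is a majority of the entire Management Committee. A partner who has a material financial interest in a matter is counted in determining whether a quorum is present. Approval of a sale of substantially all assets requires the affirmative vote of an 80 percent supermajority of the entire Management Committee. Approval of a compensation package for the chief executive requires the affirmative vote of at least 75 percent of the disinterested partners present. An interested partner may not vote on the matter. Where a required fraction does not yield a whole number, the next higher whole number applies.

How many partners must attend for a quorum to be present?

16

A majority of 31 is 16.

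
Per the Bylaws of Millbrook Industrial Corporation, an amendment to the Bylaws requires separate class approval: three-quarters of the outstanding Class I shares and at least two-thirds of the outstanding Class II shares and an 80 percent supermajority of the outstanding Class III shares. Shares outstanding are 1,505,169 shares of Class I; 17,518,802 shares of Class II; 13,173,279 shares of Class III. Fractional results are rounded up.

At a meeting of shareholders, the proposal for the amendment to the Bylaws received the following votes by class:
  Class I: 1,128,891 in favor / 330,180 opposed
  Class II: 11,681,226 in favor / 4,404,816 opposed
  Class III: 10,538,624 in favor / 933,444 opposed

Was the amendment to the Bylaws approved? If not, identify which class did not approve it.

Approved — every class gave the required vote.

Class I: 3/4 of 1505169 = 1128876.75, rounded up to 1128877; 1,128,877 required, 1,128,891 in favor — approved.
Class II: 2/3 of 17518802 = 11679201.33, rounded up to 11679202; 11,679,202 required, 11,681,226 in favor — approved.
Class III: 4/5 of 13173279 = 10538623.20, rounded up to 10538624; 10,538,624 required, 10,538,624 in favor — approved.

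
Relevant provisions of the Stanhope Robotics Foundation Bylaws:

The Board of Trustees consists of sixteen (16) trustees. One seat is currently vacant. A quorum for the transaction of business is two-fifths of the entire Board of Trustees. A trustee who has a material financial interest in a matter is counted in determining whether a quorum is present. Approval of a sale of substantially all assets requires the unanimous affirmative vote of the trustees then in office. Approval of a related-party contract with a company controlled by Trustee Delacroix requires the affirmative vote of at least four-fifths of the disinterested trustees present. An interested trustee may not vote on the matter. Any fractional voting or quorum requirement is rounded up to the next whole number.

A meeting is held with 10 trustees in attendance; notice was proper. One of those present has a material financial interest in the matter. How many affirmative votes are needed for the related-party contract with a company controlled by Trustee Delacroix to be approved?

The related-party contract with a company controlled by Trustee Delacroix requires four-fifths of the disinterested trustees present (10 − 1 = 9).
4/5 of 9 = 7.20, rounded up to 8.

8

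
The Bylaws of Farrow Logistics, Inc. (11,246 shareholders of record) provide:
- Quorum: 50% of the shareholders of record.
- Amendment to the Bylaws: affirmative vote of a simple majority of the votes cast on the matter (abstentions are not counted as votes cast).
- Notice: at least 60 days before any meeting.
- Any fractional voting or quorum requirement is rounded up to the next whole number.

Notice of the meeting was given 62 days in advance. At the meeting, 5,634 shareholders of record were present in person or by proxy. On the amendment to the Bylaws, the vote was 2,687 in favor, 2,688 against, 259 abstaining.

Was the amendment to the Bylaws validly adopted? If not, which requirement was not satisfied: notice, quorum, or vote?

Invalid — vote requirement not satisfied.

Notice: 62 days given; 60 required. Satisfied.
Quorum: 50% of 11,246 = 5,623; 5,634 present. Satisfied.
Vote: requires a majority of the votes cast (5,634 − 259 abstaining = 5,375); a majority of 5375 is 2688, so 2,688 needed; 2,687 in favor. Not satisfied.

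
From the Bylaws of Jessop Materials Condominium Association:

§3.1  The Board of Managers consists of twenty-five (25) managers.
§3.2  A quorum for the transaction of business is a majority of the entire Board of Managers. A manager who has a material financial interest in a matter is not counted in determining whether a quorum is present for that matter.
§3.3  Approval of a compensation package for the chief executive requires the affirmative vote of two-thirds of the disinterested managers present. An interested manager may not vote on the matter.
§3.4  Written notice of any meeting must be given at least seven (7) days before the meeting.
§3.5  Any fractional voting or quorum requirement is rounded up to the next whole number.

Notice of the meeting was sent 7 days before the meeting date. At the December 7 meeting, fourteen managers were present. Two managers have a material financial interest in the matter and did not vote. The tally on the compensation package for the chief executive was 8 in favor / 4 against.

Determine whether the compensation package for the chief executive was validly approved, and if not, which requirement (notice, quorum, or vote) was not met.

Invalid — quorum requirement not satisfied.

Notice: 7 days given; 7 required (7 ≥ 7). Satisfied.
Quorum: 14 present, but the 2 interested managers do not count, leaving 12. Quorum is 13. Not satisfied.
Vote: the compensation package for the chief executive requires two-thirds of the disinterested managers present (14 − 2 = 12). 2/3 of 12 = 8, so 8 affirmative votes are needed; 8 voted in favor. Satisfied. (Moot — without a quorum no business can be validly transacted.)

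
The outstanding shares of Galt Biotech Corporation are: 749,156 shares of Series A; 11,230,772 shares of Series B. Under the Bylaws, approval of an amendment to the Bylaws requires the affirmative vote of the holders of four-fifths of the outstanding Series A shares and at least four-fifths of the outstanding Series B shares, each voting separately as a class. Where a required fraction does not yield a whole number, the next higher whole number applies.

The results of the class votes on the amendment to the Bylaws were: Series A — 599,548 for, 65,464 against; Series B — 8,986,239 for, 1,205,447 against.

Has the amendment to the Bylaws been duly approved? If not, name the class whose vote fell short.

Approved — every class gave the required vote.

Series A: 4/5 of 749156 = 599324.80, rounded up to 599325; 599,325 required, 599,548 in favor — approved.
Series B: 4/5 of 11230772 = 8984617.60, rounded up to 8984618; 8,984,618 required, 8,986,239 in favor — approved.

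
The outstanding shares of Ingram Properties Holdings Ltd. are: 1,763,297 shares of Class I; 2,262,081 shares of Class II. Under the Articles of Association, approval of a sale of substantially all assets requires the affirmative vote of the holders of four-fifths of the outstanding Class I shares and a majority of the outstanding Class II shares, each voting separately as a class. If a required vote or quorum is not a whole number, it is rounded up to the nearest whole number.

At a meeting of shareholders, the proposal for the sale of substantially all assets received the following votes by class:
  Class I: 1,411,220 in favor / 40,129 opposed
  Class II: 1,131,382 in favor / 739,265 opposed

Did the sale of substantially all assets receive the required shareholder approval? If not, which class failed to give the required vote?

Approved — every class gave the required vote.

Class I: 4/5 of 1763297 = 1410637.60, rounded up to 1410638; 1,410,638 required, 1,411,220 in favor — approved.
Class II: a majority of 2262081 is 1131041; 1,131,041 required, 1,131,382 in favor — approved.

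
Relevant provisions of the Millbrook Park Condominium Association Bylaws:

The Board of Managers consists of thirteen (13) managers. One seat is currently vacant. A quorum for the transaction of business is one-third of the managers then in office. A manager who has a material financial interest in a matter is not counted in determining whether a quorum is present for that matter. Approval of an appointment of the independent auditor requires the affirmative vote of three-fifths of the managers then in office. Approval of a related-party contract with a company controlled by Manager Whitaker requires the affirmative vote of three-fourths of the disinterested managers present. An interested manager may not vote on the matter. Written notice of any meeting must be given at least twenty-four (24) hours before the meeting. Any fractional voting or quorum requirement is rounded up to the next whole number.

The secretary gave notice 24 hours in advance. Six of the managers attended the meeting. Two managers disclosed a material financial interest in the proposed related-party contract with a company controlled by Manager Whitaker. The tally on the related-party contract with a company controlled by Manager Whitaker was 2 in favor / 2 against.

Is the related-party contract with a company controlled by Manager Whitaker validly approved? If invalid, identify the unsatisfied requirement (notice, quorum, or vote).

Notice: 24 hours given; 24 required (24 ≥ 24). Satisfied.
Quorum: 6 present, but the 2 interested managers do not count, leaving 4. Quorum is 4. Satisfied.
Vote: the related-party contract with a company controlled by Manager Whitaker requires three-fourths of the disinterested managers present (6 − 2 = 4). 3/4 of 4 = 3, so 3 affirmative votes are needed; 2 voted in favor. Not satisfied.

Invalid — vote requirement not satisfied.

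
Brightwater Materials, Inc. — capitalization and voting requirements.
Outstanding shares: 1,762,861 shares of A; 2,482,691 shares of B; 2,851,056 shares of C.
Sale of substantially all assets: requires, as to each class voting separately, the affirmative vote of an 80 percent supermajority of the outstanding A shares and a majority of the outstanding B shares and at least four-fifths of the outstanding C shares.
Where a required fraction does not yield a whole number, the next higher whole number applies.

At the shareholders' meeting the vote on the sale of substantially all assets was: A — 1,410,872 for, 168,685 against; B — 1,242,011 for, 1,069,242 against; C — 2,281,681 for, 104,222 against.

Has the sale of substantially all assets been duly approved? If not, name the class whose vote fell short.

A: 4/5 of 1762861 = 1410288.80, rounded up to 1410289; 1,410,289 required, 1,410,872 in favor — approved.
B: a majority of 2482691 is 1241346; 1,241,346 required, 1,242,011 in favor — approved.
C: 4/5 of 2851056 = 2280844.80, rounded up to 2280845; 2,280,845 required, 2,281,681 in favor — approved.

Approved — every class gave the required vote.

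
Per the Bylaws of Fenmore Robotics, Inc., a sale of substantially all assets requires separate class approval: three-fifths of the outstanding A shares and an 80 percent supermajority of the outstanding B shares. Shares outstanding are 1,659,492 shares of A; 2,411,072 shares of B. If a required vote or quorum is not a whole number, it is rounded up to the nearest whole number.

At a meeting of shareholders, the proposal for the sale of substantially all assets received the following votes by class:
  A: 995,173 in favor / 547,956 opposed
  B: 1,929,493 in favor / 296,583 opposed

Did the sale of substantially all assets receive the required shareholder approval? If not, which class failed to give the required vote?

Not approved — the A shares did not give the required vote.

A: 3/5 of 1659492 = 995695.20, rounded up to 995696; 995,696 required, 995,173 in favor — not approved.
B: 4/5 of 2411072 = 1928857.60, rounded up to 1928858; 1,928,858 required, 1,929,493 in favor — approved.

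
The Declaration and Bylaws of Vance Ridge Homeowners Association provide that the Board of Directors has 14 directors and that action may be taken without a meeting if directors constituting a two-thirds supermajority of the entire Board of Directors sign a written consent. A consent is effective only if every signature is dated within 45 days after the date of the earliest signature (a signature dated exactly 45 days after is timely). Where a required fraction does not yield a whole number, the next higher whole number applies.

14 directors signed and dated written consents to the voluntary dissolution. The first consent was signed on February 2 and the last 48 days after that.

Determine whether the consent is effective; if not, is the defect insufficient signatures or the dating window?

Signatures required: a two-thirds supermajority of 14 — 2/3 of 14 = 9.33, rounded up to 10, so 10 needed; 14 signed. Sufficient.
Dating window: the latest signature is 48 days after the earliest; the limit is 45 days. Outside the window.

Not effective — dating-window requirement not satisfied.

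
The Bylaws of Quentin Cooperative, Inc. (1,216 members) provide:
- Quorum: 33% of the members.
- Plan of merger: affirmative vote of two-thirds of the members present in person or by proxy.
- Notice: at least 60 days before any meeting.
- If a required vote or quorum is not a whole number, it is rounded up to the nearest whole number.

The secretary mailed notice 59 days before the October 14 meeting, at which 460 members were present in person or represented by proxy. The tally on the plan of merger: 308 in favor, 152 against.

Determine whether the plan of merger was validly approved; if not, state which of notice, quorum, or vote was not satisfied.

Invalid — notice requirement not satisfied.

Notice: 59 days given; 60 required. Not satisfied.
Quorum: 33% of 1,216 = 401.28, rounded up to 402; 460 present. Satisfied.
Vote: requires two-thirds of those present (460); 2/3 of 460 = 306.67, rounded up to 307, so 307 needed; 308 in favor. Satisfied.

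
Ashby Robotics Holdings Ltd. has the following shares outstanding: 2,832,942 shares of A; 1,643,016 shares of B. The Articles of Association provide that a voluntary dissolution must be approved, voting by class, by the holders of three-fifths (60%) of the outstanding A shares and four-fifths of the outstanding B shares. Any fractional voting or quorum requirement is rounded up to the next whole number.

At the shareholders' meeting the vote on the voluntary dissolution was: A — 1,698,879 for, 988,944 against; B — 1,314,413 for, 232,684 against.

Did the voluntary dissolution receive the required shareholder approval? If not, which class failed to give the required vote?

Not approved — the A shares did not give the required vote.

A: 3/5 of 2832942 = 1699765.20, rounded up to 1699766; 1,699,766 required, 1,698,879 in favor — not approved.
B: 4/5 of 1643016 = 1314412.80, rounded up to 1314413; 1,314,413 required, 1,314,413 in favor — approved.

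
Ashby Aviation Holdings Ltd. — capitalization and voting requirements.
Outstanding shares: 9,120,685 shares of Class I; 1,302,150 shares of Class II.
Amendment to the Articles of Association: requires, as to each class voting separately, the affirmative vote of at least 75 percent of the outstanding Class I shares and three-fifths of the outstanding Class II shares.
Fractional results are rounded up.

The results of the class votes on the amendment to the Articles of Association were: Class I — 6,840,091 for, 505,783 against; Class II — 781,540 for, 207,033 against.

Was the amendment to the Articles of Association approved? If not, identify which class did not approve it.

Not approved — the Class I shares did not give the required vote.

Class I: 3/4 of 9120685 = 6840513.75, rounded up to 6840514; 6,840,514 required, 6,840,091 in favor — not approved.
Class II: 3/5 of 1302150 = 781290; 781,290 required, 781,540 in favor — approved.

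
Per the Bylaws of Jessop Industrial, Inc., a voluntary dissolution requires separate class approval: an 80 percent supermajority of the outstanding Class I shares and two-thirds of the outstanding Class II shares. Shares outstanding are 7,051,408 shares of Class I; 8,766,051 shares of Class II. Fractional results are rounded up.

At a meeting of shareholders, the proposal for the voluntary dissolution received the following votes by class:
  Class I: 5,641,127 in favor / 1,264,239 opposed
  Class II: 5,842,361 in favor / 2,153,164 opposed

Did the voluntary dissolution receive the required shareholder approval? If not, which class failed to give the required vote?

Class I: 4/5 of 7051408 = 5641126.40, rounded up to 5641127; 5,641,127 required, 5,641,127 in favor — approved.
Class II: 2/3 of 8766051 = 5844034; 5,844,034 required, 5,842,361 in favor — not approved.

Not approved — the Class II shares did not give the required vote.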